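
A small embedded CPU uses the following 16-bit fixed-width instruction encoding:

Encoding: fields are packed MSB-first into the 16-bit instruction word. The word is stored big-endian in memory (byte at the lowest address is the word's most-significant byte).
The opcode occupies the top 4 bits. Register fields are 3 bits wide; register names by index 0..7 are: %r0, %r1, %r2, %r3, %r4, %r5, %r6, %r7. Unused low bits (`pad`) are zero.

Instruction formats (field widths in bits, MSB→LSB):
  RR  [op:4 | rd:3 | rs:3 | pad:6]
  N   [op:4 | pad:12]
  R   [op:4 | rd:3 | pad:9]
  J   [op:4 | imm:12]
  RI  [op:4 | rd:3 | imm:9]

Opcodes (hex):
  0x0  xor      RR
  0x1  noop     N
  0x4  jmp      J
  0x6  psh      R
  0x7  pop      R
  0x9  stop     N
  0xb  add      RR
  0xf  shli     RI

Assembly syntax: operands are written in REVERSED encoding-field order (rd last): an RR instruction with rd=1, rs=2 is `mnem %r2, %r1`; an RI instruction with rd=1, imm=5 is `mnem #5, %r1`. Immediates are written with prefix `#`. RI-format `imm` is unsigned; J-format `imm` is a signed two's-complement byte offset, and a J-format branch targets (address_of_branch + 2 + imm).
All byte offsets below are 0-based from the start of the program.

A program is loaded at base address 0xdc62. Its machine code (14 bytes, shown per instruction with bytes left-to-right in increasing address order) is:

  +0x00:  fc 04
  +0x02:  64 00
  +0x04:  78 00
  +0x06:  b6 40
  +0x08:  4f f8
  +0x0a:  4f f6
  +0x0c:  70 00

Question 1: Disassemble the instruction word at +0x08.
[08] 4f f8 → 0x4ff8
  top 4b → 0x4 → jmp [J]
  imm@[11:0]=0xff8 (s12→-8) ⇒ #-8

jmp #-8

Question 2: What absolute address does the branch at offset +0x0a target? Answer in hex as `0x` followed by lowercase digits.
[0a] 4f f6 → 0x4ff6
  op=0x4ff6>>12=0x4 ⇒ jmp (J)
  [11:0] imm=4086 (s12→-10) = #-10
  target = base 0xdc62 + off 0x0a + 2 + imm -10 = 0xdc64

0xdc64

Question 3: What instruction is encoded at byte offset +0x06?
add %r1, %r3

+0x06: b6 40 ⇒ word 0xb640 (big)
  opcode bits[15:12]=0xb: add/RR
  [11:9] rd=3 = %r3
  [8:6] rs=1 = %r1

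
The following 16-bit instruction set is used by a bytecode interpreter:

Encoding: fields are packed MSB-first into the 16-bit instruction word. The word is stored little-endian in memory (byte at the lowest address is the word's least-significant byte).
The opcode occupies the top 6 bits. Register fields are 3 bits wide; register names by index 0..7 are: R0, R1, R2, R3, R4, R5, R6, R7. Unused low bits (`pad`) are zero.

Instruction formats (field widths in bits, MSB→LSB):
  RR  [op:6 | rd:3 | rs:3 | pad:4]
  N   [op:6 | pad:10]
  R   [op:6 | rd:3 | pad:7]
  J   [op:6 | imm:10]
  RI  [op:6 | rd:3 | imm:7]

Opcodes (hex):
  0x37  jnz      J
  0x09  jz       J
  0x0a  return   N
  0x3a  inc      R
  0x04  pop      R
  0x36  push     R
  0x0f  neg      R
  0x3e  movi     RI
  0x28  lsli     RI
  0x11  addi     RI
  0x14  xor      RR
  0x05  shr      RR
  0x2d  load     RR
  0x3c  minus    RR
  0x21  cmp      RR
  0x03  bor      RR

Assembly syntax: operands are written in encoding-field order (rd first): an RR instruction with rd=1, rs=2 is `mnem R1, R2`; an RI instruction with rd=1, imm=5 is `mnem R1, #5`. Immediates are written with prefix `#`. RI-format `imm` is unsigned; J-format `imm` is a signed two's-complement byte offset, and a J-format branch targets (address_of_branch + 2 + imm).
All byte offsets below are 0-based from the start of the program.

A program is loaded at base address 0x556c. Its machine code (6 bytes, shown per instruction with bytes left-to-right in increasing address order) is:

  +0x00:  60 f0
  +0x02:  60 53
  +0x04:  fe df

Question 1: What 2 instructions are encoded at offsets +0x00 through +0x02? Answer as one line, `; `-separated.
minus R0, R6; xor R6, R6

@+00  little-endian(60 f0) = 0xf060
  op=0xf060>>10=0x3c ⇒ minus (RR)
  rd@[9:7]=0x0 ⇒ R0
  rs@[6:4]=0x6 ⇒ R6
@+02  little-endian(60 53) = 0x5360
  op=0x5360>>10=0x14 ⇒ xor (RR)
  rd@[9:7]=0x6 ⇒ R6
  rs@[6:4]=0x6 ⇒ R6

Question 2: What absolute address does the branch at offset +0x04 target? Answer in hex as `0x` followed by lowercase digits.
off 0x04: read fe df as little → 0xdffe
  op=0xdffe>>10=0x37 ⇒ jnz (J)
  imm: (w>>0)&0x3ff=0x3fe (s10→-2) → #-2
  target = base 0x556c + off 0x04 + 2 + imm -2 = 0x5570

0x5570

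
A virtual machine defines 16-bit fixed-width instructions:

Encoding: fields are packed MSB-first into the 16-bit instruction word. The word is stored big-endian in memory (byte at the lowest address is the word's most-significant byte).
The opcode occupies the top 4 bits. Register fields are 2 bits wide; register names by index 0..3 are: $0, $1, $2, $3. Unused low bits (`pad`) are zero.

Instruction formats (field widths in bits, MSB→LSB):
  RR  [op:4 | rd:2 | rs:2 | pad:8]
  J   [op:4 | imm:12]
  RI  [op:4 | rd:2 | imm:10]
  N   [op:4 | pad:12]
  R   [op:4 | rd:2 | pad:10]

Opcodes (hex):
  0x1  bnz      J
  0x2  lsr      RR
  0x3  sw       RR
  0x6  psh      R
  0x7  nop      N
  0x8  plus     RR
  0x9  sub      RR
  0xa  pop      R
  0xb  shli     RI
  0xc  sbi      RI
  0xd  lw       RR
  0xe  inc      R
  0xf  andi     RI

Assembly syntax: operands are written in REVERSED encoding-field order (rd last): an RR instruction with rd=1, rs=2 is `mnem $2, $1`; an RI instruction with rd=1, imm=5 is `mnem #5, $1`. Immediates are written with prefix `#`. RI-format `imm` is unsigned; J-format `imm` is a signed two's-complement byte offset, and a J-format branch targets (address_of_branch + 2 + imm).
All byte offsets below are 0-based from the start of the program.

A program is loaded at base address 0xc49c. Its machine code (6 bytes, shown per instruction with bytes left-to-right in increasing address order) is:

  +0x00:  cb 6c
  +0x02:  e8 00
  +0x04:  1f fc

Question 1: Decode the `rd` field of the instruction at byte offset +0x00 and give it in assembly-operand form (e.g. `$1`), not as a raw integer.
$2

[00] cb 6c → 0xcb6c
  top 4b → 0xc → sbi [RI]
  rd: (w>>10)&0x3=0x2 → $2
  imm: (w>>0)&0x3ff=0x36c → #876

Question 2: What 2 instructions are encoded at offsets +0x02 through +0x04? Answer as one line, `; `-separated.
inc $2; bnz #-4

@+02  big-endian(e8 00) = 0xe800
  op=0xe800>>12=0xe ⇒ inc (R)
  [11:10] rd=2 = $2
@+04  big-endian(1f fc) = 0x1ffc
  op=0x1ffc>>12=0x1 ⇒ bnz (J)
  [11:0] imm=4092 (s12→-4) = #-4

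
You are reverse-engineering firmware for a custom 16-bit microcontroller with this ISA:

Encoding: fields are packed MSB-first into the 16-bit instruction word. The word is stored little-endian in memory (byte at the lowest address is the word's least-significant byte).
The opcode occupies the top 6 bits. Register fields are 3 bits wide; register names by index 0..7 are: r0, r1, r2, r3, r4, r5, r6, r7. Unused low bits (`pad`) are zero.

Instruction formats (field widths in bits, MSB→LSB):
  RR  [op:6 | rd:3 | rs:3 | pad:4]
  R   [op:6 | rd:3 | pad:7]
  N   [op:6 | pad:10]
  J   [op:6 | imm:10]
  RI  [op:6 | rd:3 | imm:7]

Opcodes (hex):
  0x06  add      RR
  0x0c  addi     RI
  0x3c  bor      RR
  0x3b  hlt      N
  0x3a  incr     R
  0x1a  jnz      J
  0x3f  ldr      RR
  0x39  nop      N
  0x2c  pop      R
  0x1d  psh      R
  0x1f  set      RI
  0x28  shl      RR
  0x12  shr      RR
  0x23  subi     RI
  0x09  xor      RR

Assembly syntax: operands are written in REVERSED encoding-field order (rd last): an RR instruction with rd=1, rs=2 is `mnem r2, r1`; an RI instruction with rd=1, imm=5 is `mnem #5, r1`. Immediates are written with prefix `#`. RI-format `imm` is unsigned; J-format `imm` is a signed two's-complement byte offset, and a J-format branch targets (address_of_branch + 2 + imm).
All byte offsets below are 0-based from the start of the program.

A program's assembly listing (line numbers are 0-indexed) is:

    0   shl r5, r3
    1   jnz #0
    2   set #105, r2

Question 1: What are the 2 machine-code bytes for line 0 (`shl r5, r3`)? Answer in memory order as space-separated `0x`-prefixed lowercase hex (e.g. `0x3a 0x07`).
0xd0 0xa1

L0: shl op=0x28:6|rd=3:3|rs=5:3|pad=0:4 ⇒ 0xa1d0 ⇒ little d0 a1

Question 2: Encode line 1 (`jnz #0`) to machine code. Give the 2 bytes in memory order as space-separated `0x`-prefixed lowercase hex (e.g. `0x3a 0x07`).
1. jnz fields op=0x1a:6|imm=0:10 → word 6800h → 00 68

0x00 0x68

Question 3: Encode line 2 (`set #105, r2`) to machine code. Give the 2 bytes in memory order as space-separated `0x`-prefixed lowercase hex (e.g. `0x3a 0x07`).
0x69 0x7d

2. set fields op=0x1f:6|rd=2:3|imm=105:7 → word 7d69h → 69 7d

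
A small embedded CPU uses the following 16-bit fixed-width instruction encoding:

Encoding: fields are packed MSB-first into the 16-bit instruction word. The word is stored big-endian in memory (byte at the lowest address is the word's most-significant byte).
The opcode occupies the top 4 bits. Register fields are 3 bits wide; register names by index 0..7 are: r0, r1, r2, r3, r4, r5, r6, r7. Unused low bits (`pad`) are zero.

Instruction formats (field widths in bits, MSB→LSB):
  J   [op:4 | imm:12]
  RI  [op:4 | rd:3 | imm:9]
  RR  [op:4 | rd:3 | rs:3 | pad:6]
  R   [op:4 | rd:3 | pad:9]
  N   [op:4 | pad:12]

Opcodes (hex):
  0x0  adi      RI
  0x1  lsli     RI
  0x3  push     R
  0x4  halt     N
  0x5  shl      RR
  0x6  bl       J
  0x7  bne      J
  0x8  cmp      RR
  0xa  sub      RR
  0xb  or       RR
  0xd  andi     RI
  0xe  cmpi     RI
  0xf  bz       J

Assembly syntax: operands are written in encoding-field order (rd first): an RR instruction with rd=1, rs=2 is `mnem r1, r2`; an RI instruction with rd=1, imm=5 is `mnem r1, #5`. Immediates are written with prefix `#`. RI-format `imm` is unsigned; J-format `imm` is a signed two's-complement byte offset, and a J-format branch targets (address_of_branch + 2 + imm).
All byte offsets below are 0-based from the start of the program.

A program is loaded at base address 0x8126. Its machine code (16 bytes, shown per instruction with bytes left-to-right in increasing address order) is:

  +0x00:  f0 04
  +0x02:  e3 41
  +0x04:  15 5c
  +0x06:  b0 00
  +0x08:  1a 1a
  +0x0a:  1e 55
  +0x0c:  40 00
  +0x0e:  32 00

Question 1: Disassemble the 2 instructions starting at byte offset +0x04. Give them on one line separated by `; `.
off 0x04: read 15 5c as big → 0x155c
  top 4b → 0x1 → lsli [RI]
  rd@[11:9]=0x2 ⇒ r2
  imm@[8:0]=0x15c ⇒ #348
off 0x06: read b0 00 as big → 0xb000
  top 4b → 0xb → or [RR]
  rd@[11:9]=0x0 ⇒ r0
  rs@[8:6]=0x0 ⇒ r0

lsli r2, #348; or r0, r0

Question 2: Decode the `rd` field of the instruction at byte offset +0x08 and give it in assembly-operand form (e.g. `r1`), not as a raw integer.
[08] 1a 1a → 0x1a1a
  op=0x1a1a>>12=0x1 ⇒ lsli (RI)
  rd@[11:9]=0x5 ⇒ r5
  imm@[8:0]=0x1a ⇒ #26

r5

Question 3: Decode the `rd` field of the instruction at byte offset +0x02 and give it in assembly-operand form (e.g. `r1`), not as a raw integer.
+0x02: e3 41 ⇒ word 0xe341 (big)
  opcode bits[15:12]=0xe: cmpi/RI
  [11:9] rd=1 = r1
  [8:0] imm=321 = #321

r1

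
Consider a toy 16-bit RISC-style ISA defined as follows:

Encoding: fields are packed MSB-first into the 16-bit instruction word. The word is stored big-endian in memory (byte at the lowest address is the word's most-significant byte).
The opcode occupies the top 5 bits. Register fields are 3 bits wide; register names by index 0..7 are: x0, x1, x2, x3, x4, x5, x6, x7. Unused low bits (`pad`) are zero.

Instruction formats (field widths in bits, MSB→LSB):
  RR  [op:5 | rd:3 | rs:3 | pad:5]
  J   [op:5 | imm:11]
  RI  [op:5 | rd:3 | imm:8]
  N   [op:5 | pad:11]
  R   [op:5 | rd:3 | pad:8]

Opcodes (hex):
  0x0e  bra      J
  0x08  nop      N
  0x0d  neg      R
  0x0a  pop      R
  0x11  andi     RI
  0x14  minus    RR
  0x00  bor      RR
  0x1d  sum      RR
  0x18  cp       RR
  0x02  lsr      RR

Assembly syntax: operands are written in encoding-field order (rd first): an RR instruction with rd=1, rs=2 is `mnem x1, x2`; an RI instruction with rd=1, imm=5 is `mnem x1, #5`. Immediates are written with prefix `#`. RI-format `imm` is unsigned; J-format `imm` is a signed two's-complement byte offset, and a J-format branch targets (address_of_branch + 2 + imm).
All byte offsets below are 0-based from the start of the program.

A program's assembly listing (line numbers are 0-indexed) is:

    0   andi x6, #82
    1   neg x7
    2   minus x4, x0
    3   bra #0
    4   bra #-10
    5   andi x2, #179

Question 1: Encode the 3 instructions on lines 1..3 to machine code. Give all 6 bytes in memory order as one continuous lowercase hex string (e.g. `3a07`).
6f00a4007000

line 1 (neg): pack op=0xd:5|rd=7:3|pad=0:8 = 0x6f00; big→ 6f 00
line 2 (minus): pack op=0x14:5|rd=4:3|rs=0:3|pad=0:5 = 0xa400; big→ a4 00
line 3 (bra): pack op=0xe:5|imm=0:11 = 0x7000; big→ 70 00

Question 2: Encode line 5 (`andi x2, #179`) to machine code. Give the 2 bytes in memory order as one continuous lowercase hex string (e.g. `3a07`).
line 5 (andi): pack op=0x11:5|rd=2:3|imm=179:8 = 0x8ab3; big→ 8a b3

8ab3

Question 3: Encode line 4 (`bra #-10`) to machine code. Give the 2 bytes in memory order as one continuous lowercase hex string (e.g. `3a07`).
77f6

L4: bra op=0xe:5|imm=-10:11 ⇒ 0x77f6 ⇒ big 77 f6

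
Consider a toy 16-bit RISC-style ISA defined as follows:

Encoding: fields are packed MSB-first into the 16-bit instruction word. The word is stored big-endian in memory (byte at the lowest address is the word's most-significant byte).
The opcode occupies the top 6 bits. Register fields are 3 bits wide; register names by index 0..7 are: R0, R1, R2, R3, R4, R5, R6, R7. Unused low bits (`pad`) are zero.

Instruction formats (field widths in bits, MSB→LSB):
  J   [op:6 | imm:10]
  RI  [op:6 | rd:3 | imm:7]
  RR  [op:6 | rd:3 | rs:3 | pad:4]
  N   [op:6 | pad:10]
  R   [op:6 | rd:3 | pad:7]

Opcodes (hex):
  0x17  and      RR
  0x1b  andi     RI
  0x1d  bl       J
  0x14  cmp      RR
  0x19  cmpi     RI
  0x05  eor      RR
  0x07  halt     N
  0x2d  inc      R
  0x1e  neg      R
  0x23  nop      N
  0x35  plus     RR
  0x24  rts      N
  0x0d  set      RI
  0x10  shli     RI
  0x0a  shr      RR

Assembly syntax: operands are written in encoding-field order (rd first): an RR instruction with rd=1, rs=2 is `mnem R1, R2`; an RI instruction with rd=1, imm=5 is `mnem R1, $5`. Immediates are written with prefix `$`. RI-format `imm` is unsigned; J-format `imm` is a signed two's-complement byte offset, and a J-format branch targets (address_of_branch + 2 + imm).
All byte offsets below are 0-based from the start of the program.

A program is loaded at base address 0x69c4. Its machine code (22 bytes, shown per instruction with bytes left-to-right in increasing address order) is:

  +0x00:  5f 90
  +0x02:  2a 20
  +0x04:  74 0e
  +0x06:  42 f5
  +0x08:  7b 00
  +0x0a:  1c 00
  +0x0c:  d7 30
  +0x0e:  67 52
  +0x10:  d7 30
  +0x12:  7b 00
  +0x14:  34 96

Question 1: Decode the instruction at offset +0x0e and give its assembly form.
off 0x0e: read 67 52 as big → 0x6752
  top 6b → 0x19 → cmpi [RI]
  rd@[9:7]=0x6 ⇒ R6
  imm@[6:0]=0x52 ⇒ $82

cmpi R6, $82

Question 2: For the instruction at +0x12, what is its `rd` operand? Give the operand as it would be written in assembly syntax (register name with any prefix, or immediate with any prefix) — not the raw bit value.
@+12  big-endian(7b 00) = 0x7b00
  op=0x7b00>>10=0x1e ⇒ neg (R)
  rd@[9:7]=0x6 ⇒ R6

R6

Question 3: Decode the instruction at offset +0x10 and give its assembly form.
plus R6, R3

+0x10: d7 30 ⇒ word 0xd730 (big)
  opcode bits[15:10]=0x35: plus/RR
  rd@[9:7]=0x6 ⇒ R6
  rs@[6:4]=0x3 ⇒ R3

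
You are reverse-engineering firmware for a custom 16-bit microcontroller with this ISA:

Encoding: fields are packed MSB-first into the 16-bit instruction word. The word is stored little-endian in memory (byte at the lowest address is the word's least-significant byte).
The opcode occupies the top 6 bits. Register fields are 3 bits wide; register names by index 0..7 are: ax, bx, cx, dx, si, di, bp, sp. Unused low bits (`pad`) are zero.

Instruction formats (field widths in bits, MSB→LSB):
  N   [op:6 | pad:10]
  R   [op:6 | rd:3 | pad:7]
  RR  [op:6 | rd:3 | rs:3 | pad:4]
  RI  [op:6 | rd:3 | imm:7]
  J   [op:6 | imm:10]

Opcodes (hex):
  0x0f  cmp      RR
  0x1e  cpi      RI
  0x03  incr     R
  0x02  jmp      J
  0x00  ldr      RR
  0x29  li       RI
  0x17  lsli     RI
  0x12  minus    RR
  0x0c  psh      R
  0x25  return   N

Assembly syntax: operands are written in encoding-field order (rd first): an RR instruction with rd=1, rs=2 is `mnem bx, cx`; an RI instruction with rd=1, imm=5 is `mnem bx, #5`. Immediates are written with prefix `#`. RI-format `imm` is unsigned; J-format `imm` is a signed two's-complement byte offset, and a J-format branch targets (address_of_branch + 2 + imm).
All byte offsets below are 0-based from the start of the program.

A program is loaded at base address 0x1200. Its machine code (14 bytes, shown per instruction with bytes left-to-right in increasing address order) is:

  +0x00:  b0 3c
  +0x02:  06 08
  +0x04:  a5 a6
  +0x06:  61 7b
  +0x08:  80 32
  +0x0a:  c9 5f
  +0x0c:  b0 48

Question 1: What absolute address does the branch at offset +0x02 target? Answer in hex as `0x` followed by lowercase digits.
+0x02: 06 08 ⇒ word 0x0806 (little)
  opcode bits[15:10]=0x2: jmp/J
  [9:0] imm=6 = #6
  target = base 0x1200 + off 0x02 + 2 + imm 6 = 0x120a

0x120a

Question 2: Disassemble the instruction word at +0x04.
li di, #37

[04] a5 a6 → 0xa6a5
  opcode bits[15:10]=0x29: li/RI
  [9:7] rd=5 = di
  [6:0] imm=37 = #37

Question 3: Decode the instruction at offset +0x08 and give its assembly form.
psh di

[08] 80 32 → 0x3280
  op=0x3280>>10=0xc ⇒ psh (R)
  rd: (w>>7)&0x7=0x5 → di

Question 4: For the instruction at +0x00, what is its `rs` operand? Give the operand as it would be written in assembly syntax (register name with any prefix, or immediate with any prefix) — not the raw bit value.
dx

@+00  little-endian(b0 3c) = 0x3cb0
  top 6b → 0xf → cmp [RR]
  rd@[9:7]=0x1 ⇒ bx
  rs@[6:4]=0x3 ⇒ dx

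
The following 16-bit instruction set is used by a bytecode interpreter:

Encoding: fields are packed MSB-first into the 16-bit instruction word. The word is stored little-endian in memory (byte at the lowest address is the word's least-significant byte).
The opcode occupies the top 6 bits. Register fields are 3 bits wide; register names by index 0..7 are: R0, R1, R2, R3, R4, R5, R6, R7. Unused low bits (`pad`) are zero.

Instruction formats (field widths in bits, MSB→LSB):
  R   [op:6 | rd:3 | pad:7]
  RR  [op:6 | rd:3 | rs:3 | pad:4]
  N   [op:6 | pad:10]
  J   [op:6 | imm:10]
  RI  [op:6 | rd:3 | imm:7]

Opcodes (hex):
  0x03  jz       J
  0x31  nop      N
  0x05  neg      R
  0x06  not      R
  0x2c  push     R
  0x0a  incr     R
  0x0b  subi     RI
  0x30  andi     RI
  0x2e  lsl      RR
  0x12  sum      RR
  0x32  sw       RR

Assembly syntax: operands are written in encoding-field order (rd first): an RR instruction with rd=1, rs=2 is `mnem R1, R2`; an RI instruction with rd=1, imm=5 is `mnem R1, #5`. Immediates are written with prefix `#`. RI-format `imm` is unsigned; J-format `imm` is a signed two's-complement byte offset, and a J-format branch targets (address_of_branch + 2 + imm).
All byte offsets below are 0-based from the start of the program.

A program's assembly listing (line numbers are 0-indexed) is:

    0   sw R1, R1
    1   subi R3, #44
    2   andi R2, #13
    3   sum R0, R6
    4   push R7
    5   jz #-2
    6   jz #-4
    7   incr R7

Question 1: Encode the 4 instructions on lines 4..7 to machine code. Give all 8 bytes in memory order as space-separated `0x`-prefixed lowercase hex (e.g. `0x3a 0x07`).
line 4 (push): pack op=0x2c:6|rd=7:3|pad=0:7 = 0xb380; little→ 80 b3
line 5 (jz): pack op=0x3:6|imm=-2:10 = 0x0ffe; little→ fe 0f
line 6 (jz): pack op=0x3:6|imm=-4:10 = 0x0ffc; little→ fc 0f
line 7 (incr): pack op=0xa:6|rd=7:3|pad=0:7 = 0x2b80; little→ 80 2b

0x80 0xb3 0xfe 0x0f 0xfc 0x0f 0x80 0x2b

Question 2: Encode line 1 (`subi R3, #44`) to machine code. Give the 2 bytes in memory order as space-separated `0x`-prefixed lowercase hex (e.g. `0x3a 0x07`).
0xac 0x2d

line 1 (subi): pack op=0xb:6|rd=3:3|imm=44:7 = 0x2dac; little→ ac 2d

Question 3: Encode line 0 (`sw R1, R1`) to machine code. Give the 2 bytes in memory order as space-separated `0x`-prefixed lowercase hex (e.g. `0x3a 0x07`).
0x90 0xc8

0. sw fields op=0x32:6|rd=1:3|rs=1:3|pad=0:4 → word c890h → 90 c8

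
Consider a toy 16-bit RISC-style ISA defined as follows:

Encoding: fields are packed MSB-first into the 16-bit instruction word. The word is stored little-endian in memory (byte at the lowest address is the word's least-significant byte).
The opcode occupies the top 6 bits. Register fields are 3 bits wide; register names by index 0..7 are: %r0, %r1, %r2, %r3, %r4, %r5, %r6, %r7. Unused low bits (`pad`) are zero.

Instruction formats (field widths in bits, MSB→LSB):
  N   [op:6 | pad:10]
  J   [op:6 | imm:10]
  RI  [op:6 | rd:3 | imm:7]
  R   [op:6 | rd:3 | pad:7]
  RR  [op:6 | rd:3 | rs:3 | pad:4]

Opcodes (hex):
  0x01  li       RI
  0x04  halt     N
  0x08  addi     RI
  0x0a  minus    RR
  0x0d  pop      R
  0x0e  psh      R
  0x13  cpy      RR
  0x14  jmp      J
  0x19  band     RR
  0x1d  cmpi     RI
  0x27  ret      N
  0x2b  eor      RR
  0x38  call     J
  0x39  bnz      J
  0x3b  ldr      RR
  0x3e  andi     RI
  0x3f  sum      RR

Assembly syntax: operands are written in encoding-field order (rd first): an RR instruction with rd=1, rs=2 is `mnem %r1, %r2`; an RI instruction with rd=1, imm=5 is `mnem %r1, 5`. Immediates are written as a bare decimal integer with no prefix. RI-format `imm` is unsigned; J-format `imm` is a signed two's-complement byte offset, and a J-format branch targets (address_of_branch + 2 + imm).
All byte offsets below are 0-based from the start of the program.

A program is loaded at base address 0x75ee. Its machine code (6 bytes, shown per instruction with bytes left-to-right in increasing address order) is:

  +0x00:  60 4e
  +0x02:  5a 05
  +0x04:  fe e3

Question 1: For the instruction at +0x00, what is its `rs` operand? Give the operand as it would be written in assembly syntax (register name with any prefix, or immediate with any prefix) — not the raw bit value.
%r6

off 0x00: read 60 4e as little → 0x4e60
  op=0x4e60>>10=0x13 ⇒ cpy (RR)
  [9:7] rd=4 = %r4
  [6:4] rs=6 = %r6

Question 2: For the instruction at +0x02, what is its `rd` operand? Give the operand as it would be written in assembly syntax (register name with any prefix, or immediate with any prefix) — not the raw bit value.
+0x02: 5a 05 ⇒ word 0x055a (little)
  opcode bits[15:10]=0x1: li/RI
  rd@[9:7]=0x2 ⇒ %r2
  imm@[6:0]=0x5a ⇒ 90

%r2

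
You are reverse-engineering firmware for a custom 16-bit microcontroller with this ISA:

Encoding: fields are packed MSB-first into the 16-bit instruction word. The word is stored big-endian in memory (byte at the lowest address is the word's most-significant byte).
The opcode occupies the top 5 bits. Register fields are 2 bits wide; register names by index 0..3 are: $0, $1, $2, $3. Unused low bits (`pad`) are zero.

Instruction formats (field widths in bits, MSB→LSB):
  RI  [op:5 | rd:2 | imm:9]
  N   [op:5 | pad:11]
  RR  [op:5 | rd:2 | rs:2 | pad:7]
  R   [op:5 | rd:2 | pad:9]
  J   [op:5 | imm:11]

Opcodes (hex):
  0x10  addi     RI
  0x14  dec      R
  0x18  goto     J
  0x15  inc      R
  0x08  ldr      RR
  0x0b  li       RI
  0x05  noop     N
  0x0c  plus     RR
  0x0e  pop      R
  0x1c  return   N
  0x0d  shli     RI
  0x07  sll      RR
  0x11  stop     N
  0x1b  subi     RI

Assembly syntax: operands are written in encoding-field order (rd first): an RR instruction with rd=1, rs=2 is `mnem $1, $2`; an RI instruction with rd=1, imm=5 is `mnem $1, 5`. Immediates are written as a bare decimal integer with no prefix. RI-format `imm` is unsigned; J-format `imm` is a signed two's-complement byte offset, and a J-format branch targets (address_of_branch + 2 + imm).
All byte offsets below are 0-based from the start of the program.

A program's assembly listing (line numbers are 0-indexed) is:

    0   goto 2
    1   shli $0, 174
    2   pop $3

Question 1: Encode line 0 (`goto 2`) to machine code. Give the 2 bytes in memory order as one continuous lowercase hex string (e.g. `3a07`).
L0: goto op=0x18:5|imm=2:11 ⇒ 0xc002 ⇒ big c0 02

c002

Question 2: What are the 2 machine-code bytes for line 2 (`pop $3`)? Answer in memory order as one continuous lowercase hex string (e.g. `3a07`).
7600

line 2 (pop): pack op=0xe:5|rd=3:2|pad=0:9 = 0x7600; big→ 76 00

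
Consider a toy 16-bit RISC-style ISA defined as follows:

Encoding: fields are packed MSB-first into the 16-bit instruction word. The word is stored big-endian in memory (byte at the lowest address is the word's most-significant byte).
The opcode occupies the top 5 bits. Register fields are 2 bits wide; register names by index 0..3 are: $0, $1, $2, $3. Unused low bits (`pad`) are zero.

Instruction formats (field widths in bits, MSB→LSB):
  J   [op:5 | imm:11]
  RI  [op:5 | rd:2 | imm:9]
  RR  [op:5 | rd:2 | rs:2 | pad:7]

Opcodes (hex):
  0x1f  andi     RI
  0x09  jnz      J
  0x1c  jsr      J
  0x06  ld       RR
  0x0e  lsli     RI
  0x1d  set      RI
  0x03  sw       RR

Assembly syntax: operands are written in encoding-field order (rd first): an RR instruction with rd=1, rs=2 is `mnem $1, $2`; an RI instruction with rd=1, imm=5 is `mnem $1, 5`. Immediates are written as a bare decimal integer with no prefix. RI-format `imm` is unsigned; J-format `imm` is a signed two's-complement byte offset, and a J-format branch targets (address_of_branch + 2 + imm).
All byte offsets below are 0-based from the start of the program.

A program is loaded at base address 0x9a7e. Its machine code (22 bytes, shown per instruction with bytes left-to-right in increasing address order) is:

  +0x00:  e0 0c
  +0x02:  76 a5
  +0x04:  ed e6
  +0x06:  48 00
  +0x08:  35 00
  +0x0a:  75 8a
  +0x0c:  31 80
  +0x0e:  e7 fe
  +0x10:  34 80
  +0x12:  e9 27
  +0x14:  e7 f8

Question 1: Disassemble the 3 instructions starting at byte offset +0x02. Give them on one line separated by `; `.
+0x02: 76 a5 ⇒ word 0x76a5 (big)
  top 5b → 0xe → lsli [RI]
  rd@[10:9]=0x3 ⇒ $3
  imm@[8:0]=0xa5 ⇒ 165
+0x04: ed e6 ⇒ word 0xede6 (big)
  top 5b → 0x1d → set [RI]
  rd@[10:9]=0x2 ⇒ $2
  imm@[8:0]=0x1e6 ⇒ 486
+0x06: 48 00 ⇒ word 0x4800 (big)
  top 5b → 0x9 → jnz [J]
  imm@[10:0]=0x0 ⇒ 0

lsli $3, 165; set $2, 486; jnz 0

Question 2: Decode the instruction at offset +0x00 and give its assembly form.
[00] e0 0c → 0xe00c
  top 5b → 0x1c → jsr [J]
  imm: (w>>0)&0x7ff=0xc → 12

jsr 12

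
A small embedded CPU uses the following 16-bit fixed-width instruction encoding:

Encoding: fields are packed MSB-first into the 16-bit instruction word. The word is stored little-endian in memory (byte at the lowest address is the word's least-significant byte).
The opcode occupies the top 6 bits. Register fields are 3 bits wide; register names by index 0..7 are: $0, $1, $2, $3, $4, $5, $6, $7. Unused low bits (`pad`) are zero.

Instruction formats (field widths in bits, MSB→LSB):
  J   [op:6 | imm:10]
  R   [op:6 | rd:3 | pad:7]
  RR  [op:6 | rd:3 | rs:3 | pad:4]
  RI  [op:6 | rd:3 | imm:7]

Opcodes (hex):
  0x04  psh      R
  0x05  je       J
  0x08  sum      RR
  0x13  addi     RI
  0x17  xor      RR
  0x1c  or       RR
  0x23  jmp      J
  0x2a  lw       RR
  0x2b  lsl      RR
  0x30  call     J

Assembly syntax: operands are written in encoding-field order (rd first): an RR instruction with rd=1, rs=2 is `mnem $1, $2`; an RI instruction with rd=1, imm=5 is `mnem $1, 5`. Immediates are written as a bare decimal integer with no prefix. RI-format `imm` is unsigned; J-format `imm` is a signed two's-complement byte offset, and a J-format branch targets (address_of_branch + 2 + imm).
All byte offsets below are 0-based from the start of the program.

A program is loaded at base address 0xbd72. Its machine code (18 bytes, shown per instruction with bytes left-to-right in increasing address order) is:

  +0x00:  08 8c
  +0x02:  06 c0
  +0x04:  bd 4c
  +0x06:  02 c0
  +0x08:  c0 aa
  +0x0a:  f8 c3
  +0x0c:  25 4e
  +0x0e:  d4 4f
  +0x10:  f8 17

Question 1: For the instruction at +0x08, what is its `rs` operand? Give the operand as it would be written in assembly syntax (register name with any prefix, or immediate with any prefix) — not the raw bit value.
$4

off 0x08: read c0 aa as little → 0xaac0
  op=0xaac0>>10=0x2a ⇒ lw (RR)
  rd: (w>>7)&0x7=0x5 → $5
  rs: (w>>4)&0x7=0x4 → $4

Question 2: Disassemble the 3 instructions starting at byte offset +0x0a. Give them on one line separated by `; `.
off 0x0a: read f8 c3 as little → 0xc3f8
  opcode bits[15:10]=0x30: call/J
  imm: (w>>0)&0x3ff=0x3f8 (s10→-8) → -8
off 0x0c: read 25 4e as little → 0x4e25
  opcode bits[15:10]=0x13: addi/RI
  rd: (w>>7)&0x7=0x4 → $4
  imm: (w>>0)&0x7f=0x25 → 37
off 0x0e: read d4 4f as little → 0x4fd4
  opcode bits[15:10]=0x13: addi/RI
  rd: (w>>7)&0x7=0x7 → $7
  imm: (w>>0)&0x7f=0x54 → 84

call -8; addi $4, 37; addi $7, 84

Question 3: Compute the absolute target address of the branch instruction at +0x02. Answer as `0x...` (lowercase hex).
+0x02: 06 c0 ⇒ word 0xc006 (little)
  top 6b → 0x30 → call [J]
  imm@[9:0]=0x6 ⇒ 6
  target = base 0xbd72 + off 0x02 + 2 + imm 6 = 0xbd7c

0xbd7c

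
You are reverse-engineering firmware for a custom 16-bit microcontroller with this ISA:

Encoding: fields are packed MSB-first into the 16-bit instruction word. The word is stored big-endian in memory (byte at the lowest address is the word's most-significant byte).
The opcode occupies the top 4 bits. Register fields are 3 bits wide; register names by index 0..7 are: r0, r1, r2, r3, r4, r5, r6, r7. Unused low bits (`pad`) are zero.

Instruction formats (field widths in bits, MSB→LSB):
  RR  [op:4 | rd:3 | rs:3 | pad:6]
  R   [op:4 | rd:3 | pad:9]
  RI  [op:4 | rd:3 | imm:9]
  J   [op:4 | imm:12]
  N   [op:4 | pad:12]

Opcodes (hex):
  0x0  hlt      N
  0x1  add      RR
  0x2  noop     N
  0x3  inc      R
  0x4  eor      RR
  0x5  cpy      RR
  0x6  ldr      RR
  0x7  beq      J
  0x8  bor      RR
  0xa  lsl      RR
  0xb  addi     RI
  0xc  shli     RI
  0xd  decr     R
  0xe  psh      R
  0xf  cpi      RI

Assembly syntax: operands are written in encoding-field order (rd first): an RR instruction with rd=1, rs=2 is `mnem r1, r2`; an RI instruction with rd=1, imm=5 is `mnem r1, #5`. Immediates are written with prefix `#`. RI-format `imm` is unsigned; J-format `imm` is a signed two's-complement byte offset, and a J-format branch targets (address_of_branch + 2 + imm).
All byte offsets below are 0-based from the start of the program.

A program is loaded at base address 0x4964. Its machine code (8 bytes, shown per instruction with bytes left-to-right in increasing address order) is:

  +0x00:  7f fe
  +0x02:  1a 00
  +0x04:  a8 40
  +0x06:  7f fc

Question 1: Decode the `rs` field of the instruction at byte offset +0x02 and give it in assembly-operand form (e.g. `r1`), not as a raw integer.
r0

@+02  big-endian(1a 00) = 0x1a00
  op=0x1a00>>12=0x1 ⇒ add (RR)
  [11:9] rd=5 = r5
  [8:6] rs=0 = r0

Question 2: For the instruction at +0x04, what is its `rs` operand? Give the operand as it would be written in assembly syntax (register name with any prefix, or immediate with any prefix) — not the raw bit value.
+0x04: a8 40 ⇒ word 0xa840 (big)
  opcode bits[15:12]=0xa: lsl/RR
  rd: (w>>9)&0x7=0x4 → r4
  rs: (w>>6)&0x7=0x1 → r1

r1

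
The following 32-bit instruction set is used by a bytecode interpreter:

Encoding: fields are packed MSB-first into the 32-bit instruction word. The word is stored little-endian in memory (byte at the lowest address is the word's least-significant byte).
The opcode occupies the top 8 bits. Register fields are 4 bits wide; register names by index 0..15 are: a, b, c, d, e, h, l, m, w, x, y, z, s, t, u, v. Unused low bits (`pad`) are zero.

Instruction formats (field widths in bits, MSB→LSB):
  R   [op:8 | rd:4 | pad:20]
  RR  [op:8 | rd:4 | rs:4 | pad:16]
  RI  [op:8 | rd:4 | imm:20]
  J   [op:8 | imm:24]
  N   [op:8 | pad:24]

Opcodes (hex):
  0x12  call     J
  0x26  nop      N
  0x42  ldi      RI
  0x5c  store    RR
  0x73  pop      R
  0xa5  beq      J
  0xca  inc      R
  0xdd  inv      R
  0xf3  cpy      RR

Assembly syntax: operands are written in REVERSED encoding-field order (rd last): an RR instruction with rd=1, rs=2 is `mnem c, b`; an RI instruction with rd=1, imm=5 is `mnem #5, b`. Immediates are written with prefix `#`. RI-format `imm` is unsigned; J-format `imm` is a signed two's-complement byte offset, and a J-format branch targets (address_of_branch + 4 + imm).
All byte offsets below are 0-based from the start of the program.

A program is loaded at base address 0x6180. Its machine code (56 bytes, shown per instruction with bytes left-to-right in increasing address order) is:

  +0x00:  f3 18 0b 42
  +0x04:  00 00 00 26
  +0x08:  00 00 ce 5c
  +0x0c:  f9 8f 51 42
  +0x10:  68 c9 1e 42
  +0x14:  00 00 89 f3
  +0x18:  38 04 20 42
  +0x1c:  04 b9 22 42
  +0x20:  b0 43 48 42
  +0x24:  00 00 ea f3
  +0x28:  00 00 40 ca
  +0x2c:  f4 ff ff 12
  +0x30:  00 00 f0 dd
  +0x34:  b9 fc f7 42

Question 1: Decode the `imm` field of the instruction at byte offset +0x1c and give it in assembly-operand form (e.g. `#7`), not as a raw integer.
#178436

[1c] 04 b9 22 42 → 0x4222b904
  top 8b → 0x42 → ldi [RI]
  rd@[23:20]=0x2 ⇒ c
  imm@[19:0]=0x2b904 ⇒ #178436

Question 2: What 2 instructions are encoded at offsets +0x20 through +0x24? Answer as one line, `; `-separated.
@+20  little-endian(b0 43 48 42) = 0x424843b0
  opcode bits[31:24]=0x42: ldi/RI
  rd: (w>>20)&0xf=0x4 → e
  imm: (w>>0)&0xfffff=0x843b0 → #541616
@+24  little-endian(00 00 ea f3) = 0xf3ea0000
  opcode bits[31:24]=0xf3: cpy/RR
  rd: (w>>20)&0xf=0xe → u
  rs: (w>>16)&0xf=0xa → y

ldi #541616, e; cpy y, u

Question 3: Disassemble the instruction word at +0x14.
off 0x14: read 00 00 89 f3 as little → 0xf3890000
  opcode bits[31:24]=0xf3: cpy/RR
  [23:20] rd=8 = w
  [19:16] rs=9 = x

cpy x, w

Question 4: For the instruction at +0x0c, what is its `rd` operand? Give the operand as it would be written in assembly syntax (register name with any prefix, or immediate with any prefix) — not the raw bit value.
@+0c  little-endian(f9 8f 51 42) = 0x42518ff9
  op=0x42518ff9>>24=0x42 ⇒ ldi (RI)
  rd: (w>>20)&0xf=0x5 → h
  imm: (w>>0)&0xfffff=0x18ff9 → #102393

h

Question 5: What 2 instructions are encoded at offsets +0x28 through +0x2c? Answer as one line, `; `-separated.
[28] 00 00 40 ca → 0xca400000
  opcode bits[31:24]=0xca: inc/R
  [23:20] rd=4 = e
[2c] f4 ff ff 12 → 0x12fffff4
  opcode bits[31:24]=0x12: call/J
  [23:0] imm=16777204 (s24→-12) = #-12

inc e; call #-12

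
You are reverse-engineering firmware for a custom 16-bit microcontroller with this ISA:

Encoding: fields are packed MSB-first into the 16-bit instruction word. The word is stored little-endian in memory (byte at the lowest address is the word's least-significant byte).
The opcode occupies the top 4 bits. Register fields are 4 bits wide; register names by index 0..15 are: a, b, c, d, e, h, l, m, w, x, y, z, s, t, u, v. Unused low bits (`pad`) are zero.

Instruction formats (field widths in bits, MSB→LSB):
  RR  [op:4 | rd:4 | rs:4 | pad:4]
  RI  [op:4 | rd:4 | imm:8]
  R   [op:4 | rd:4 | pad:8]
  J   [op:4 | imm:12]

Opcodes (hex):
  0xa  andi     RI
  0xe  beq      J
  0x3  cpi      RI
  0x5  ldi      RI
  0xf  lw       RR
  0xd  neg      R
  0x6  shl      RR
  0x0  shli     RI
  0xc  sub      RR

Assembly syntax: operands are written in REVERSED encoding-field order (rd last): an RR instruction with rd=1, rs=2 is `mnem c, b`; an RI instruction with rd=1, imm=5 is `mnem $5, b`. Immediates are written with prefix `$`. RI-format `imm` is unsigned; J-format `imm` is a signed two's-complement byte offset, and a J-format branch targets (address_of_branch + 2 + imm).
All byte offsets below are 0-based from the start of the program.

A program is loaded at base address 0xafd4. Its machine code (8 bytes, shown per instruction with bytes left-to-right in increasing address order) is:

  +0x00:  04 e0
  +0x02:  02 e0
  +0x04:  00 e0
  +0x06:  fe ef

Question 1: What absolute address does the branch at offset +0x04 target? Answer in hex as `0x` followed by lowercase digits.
@+04  little-endian(00 e0) = 0xe000
  op=0xe000>>12=0xe ⇒ beq (J)
  [11:0] imm=0 = $0
  target = base 0xafd4 + off 0x04 + 2 + imm 0 = 0xafda

0xafda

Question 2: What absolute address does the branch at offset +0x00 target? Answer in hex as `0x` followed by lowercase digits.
0xafda

[00] 04 e0 → 0xe004
  opcode bits[15:12]=0xe: beq/J
  [11:0] imm=4 = $4
  target = base 0xafd4 + off 0x00 + 2 + imm 4 = 0xafda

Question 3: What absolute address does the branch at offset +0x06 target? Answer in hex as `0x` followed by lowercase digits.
off 0x06: read fe ef as little → 0xeffe
  top 4b → 0xe → beq [J]
  imm: (w>>0)&0xfff=0xffe (s12→-2) → $-2
  target = base 0xafd4 + off 0x06 + 2 + imm -2 = 0xafda

0xafda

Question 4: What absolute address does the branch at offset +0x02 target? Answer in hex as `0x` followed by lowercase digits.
0xafda

+0x02: 02 e0 ⇒ word 0xe002 (little)
  op=0xe002>>12=0xe ⇒ beq (J)
  imm: (w>>0)&0xfff=0x2 → $2
  target = base 0xafd4 + off 0x02 + 2 + imm 2 = 0xafda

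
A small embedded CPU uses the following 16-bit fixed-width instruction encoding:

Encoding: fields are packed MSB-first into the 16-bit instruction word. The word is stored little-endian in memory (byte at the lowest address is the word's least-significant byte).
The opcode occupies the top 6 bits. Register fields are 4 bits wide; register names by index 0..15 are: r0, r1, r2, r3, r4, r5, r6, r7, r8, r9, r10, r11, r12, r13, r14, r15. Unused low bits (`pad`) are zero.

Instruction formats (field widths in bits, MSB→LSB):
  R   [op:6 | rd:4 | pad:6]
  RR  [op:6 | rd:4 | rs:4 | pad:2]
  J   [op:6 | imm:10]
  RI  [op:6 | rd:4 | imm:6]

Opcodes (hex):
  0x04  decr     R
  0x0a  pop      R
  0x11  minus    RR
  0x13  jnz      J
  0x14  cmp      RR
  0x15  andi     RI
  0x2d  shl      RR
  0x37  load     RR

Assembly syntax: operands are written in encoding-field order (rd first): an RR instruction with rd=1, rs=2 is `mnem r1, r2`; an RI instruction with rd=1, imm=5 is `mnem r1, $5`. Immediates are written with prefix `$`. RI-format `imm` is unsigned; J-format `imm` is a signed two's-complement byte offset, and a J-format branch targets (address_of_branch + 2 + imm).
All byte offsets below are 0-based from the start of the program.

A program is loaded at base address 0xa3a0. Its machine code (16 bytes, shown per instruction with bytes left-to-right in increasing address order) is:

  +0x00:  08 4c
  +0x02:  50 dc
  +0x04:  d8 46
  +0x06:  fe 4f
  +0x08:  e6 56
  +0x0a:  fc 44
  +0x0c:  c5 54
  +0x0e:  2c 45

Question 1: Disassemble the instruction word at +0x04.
minus r11, r6

off 0x04: read d8 46 as little → 0x46d8
  opcode bits[15:10]=0x11: minus/RR
  rd: (w>>6)&0xf=0xb → r11
  rs: (w>>2)&0xf=0x6 → r6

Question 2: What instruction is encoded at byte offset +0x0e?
off 0x0e: read 2c 45 as little → 0x452c
  top 6b → 0x11 → minus [RR]
  [9:6] rd=4 = r4
  [5:2] rs=11 = r11

minus r4, r11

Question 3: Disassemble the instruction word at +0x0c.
andi r3, $5

[0c] c5 54 → 0x54c5
  top 6b → 0x15 → andi [RI]
  rd@[9:6]=0x3 ⇒ r3
  imm@[5:0]=0x5 ⇒ $5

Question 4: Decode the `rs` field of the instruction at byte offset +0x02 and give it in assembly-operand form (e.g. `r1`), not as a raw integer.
off 0x02: read 50 dc as little → 0xdc50
  opcode bits[15:10]=0x37: load/RR
  rd@[9:6]=0x1 ⇒ r1
  rs@[5:2]=0x4 ⇒ r4

r4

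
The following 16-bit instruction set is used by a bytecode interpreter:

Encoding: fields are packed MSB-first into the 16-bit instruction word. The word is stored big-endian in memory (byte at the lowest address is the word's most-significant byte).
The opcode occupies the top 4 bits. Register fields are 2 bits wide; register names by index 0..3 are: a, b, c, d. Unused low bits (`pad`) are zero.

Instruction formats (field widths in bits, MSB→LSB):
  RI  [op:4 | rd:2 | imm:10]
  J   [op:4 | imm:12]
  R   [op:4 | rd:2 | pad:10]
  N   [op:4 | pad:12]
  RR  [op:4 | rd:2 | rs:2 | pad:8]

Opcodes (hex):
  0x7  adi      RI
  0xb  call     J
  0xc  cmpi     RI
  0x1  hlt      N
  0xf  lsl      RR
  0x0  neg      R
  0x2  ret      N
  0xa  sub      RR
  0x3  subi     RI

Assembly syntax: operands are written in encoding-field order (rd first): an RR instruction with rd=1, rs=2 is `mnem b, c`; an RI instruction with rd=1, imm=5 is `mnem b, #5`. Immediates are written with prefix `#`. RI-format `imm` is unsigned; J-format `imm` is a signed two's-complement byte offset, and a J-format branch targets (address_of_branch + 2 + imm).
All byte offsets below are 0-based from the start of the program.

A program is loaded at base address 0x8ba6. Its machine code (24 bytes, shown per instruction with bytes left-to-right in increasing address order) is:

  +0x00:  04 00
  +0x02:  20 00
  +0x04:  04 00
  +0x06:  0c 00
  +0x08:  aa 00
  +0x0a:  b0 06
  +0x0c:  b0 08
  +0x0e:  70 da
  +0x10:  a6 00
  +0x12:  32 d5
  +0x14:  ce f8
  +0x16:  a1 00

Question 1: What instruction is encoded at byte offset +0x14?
+0x14: ce f8 ⇒ word 0xcef8 (big)
  op=0xcef8>>12=0xc ⇒ cmpi (RI)
  rd@[11:10]=0x3 ⇒ d
  imm@[9:0]=0x2f8 ⇒ #760

cmpi d, #760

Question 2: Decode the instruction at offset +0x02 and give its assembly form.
@+02  big-endian(20 00) = 0x2000
  opcode bits[15:12]=0x2: ret/N

ret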